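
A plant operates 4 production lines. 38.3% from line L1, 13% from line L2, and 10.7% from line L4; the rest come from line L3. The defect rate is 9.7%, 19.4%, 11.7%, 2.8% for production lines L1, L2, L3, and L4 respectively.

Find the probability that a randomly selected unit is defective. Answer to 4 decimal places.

0.1098

P(L3) = 1 − (0.383 + 0.13 + 0.107) = 0.38.
P(D) = P(D|L1)·P(L1) + P(D|L2)·P(L2) + P(D|L3)·P(L3) + P(D|L4)·P(L4)
      = 0.097·0.383 + 0.194·0.13 + 0.117·0.38 + 0.028·0.107
      = 0.037151 + 0.02522 + 0.04446 + 0.002996 = 0.109827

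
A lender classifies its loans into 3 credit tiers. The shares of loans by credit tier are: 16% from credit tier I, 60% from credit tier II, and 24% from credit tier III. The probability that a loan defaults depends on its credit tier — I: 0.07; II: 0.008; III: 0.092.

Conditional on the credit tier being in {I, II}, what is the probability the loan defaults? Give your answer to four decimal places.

Let S = {I, II}.
P(S) = 0.16 + 0.6 = 0.76.
P(D ∩ S) = 0.07·0.16 + 0.008·0.6 = 0.0112 + 0.0048 = 0.016.
P(D | S) = 0.016 / 0.76 = 0.021053…

0.0211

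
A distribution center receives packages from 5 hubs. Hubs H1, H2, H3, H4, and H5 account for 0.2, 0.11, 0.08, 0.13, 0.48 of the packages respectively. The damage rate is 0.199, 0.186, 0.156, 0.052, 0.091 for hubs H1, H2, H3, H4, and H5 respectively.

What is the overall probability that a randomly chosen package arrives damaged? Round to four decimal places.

P(D) ≈ 0.1232

P(D) = P(D|H1)·P(H1) + P(D|H2)·P(H2) + P(D|H3)·P(H3) + P(D|H4)·P(H4) + P(D|H5)·P(H5)
      = 0.199·0.2 + 0.186·0.11 + 0.156·0.08 + 0.052·0.13 + 0.091·0.48
      = 0.0398 + 0.02046 + 0.01248 + 0.00676 + 0.04368 = 0.12318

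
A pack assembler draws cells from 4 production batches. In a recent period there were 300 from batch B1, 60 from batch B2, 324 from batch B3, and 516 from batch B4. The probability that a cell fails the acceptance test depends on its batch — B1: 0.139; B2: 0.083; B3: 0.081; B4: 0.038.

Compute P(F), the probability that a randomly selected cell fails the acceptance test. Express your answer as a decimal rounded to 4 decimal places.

Total: 300 + 60 + 324 + 516 = 1200.
P(B1) = 300/1200 = 0.25. P(B2) = 60/1200 = 0.05. P(B3) = 324/1200 = 0.27. P(B4) = 516/1200 = 0.43.
Summing over the partition,
P(F) = P(F|B1)·P(B1) + P(F|B2)·P(B2) + P(F|B3)·P(B3) + P(F|B4)·P(B4)
      = 0.139·0.25 + 0.083·0.05 + 0.081·0.27 + 0.038·0.43
      = 0.03475 + 0.00415 + 0.02187 + 0.01634 = 0.07711

P(F) ≈ 0.0771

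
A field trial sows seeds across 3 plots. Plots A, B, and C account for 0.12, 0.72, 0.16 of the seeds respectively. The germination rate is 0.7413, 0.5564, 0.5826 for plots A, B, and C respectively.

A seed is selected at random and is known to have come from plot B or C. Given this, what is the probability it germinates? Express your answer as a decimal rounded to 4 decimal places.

Let S = {B, C}.
P(S) = 0.72 + 0.16 = 0.88.
P(G ∩ S) = 0.5564·0.72 + 0.5826·0.16 = 0.400608 + 0.093216 = 0.493824.
P(G | S) = 0.493824 / 0.88 = 0.561164…

0.5612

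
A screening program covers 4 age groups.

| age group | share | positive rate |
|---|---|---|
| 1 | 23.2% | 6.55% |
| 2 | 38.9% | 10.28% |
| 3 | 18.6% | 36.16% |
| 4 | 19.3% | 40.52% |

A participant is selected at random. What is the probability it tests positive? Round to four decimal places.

Summing over the partition,
P(T) = P(T|1)·P(1) + P(T|2)·P(2) + P(T|3)·P(3) + P(T|4)·P(4)
      = 0.0655·0.232 + 0.1028·0.389 + 0.3616·0.186 + 0.4052·0.193
      = 0.015196 + 0.0399892 + 0.0672576 + 0.0782036 = 0.2006464

P(T) ≈ 0.2006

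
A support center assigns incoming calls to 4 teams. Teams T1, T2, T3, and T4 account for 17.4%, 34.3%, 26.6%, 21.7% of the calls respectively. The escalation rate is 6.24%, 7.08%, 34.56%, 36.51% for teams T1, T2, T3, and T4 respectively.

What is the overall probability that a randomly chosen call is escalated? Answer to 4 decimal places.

Using total probability over the partition,
P(E) = P(E|T1)·P(T1) + P(E|T2)·P(T2) + P(E|T3)·P(T3) + P(E|T4)·P(T4)
      = 0.0624·0.174 + 0.0708·0.343 + 0.3456·0.266 + 0.3651·0.217
      = 0.0108576 + 0.0242844 + 0.0919296 + 0.0792267 = 0.2062983

0.2063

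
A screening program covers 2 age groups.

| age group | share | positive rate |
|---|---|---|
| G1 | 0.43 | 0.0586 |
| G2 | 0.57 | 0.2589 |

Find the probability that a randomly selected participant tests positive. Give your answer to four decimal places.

0.1728

P(T) = P(T|G1)·P(G1) + P(T|G2)·P(G2)
      = 0.0586·0.43 + 0.2589·0.57
      = 0.025198 + 0.147573 = 0.172771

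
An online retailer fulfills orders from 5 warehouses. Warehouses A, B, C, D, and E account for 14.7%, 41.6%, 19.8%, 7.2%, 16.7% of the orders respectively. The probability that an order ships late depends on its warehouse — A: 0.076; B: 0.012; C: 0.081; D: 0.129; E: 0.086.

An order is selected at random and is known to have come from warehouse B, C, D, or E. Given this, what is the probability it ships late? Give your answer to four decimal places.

Let S = {B, C, D, E}.
P(S) = 0.416 + 0.198 + 0.072 + 0.167 = 0.853.
P(L ∩ S) = 0.012·0.416 + 0.081·0.198 + 0.129·0.072 + 0.086·0.167 = 0.004992 + 0.016038 + 0.009288 + 0.014362 = 0.04468.
P(L | S) = 0.04468 / 0.853 = 0.052380…

0.0524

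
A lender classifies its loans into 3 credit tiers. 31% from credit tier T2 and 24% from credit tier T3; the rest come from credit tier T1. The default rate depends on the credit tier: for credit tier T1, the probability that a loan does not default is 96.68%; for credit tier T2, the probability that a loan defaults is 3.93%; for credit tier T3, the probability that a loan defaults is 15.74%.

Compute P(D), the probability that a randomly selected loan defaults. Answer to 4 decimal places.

0.0649

P(T1) = 1 − (0.31 + 0.24) = 0.45.
P(D|T1) = 1 − 0.9668 = 0.0332.
Summing over the partition,
P(D) = P(D|T1)·P(T1) + P(D|T2)·P(T2) + P(D|T3)·P(T3)
      = 0.0332·0.45 + 0.0393·0.31 + 0.1574·0.24
      = 0.01494 + 0.012183 + 0.037776 = 0.064899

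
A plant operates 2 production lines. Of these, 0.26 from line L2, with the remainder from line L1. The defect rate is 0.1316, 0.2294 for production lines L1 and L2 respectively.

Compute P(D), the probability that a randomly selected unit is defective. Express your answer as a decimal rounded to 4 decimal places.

P(L1) = 1 − (0.26) = 0.74.
Summing over the partition,
P(D) = P(D|L1)·P(L1) + P(D|L2)·P(L2)
      = 0.1316·0.74 + 0.2294·0.26
      = 0.097384 + 0.059644 = 0.157028

P(D) ≈ 0.1570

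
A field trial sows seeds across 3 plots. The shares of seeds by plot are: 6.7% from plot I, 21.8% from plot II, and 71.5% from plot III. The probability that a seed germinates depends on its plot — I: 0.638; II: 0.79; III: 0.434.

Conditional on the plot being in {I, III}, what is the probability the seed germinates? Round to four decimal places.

0.4515

Let S = {I, III}.
P(S) = 0.067 + 0.715 = 0.782.
P(G ∩ S) = 0.638·0.067 + 0.434·0.715 = 0.042746 + 0.31031 = 0.353056.
P(G | S) = 0.353056 / 0.782 = 0.451478…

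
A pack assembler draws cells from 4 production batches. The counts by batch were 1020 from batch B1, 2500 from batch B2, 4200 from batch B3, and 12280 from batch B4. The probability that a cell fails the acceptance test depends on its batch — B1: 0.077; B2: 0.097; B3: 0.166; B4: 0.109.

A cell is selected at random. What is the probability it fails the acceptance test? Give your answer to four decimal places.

P(F) ≈ 0.1178

Total: 1020 + 2500 + 4200 + 12280 = 20000.
P(B1) = 1020/20000 = 0.051. P(B2) = 2500/20000 = 0.125. P(B3) = 4200/20000 = 0.21. P(B4) = 12280/20000 = 0.614.
Summing over the partition,
P(F) = P(F|B1)·P(B1) + P(F|B2)·P(B2) + P(F|B3)·P(B3) + P(F|B4)·P(B4)
      = 0.077·0.051 + 0.097·0.125 + 0.166·0.21 + 0.109·0.614
      = 0.003927 + 0.012125 + 0.03486 + 0.066926 = 0.117838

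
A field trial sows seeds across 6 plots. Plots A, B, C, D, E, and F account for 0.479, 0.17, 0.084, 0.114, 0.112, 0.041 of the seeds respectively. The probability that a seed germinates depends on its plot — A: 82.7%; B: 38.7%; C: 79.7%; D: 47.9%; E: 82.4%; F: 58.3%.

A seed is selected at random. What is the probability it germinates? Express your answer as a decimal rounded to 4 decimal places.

P(G) ≈ 0.6997

P(G) = P(G|A)·P(A) + P(G|B)·P(B) + P(G|C)·P(C) + P(G|D)·P(D) + P(G|E)·P(E) + P(G|F)·P(F)
      = 0.827·0.479 + 0.387·0.17 + 0.797·0.084 + 0.479·0.114 + 0.824·0.112 + 0.583·0.041
      = 0.396133 + 0.06579 + 0.066948 + 0.054606 + 0.092288 + 0.023903 = 0.699668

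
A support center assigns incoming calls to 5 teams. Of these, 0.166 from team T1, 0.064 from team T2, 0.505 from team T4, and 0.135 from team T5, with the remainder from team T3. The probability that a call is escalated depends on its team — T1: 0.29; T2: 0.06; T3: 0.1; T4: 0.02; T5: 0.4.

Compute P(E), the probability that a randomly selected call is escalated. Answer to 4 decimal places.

P(T3) = 1 − (0.166 + 0.064 + 0.505 + 0.135) = 0.13.
P(E) = P(E|T1)·P(T1) + P(E|T2)·P(T2) + P(E|T3)·P(T3) + P(E|T4)·P(T4) + P(E|T5)·P(T5)
      = 0.29·0.166 + 0.06·0.064 + 0.1·0.13 + 0.02·0.505 + 0.4·0.135
      = 0.04814 + 0.00384 + 0.013 + 0.0101 + 0.054 = 0.12908

0.1291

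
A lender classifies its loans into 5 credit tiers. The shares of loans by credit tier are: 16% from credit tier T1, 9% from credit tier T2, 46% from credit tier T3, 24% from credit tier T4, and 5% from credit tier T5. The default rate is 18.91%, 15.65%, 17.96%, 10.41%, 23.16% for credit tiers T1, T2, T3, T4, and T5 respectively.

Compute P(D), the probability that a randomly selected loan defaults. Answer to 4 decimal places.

P(D) ≈ 0.1635

P(D) = P(D|T1)·P(T1) + P(D|T2)·P(T2) + P(D|T3)·P(T3) + P(D|T4)·P(T4) + P(D|T5)·P(T5)
      = 0.1891·0.16 + 0.1565·0.09 + 0.1796·0.46 + 0.1041·0.24 + 0.2316·0.05
      = 0.030256 + 0.014085 + 0.082616 + 0.024984 + 0.01158 = 0.163521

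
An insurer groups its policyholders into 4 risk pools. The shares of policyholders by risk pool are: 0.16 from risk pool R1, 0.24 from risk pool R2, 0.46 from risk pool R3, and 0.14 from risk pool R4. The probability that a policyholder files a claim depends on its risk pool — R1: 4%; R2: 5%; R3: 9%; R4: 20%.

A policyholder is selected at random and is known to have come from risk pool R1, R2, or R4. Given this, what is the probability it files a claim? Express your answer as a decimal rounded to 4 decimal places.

0.0859

Let S = {R1, R2, R4}.
P(S) = 0.16 + 0.24 + 0.14 = 0.54.
P(C ∩ S) = 0.04·0.16 + 0.05·0.24 + 0.2·0.14 = 0.0064 + 0.012 + 0.028 = 0.0464.
P(C | S) = 0.0464 / 0.54 = 0.085926…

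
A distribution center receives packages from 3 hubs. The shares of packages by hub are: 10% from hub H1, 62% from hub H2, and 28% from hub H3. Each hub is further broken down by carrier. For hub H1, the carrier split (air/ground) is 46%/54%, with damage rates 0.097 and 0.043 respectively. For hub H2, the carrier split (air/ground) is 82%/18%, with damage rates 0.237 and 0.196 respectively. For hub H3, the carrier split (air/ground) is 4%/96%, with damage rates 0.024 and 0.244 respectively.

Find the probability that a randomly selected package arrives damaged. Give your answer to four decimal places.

P(D|H1) = 0.46·0.097 + 0.54·0.043 = 0.04462 + 0.02322 = 0.06784
P(D|H2) = 0.82·0.237 + 0.18·0.196 = 0.19434 + 0.03528 = 0.22962
P(D|H3) = 0.04·0.024 + 0.96·0.244 = 0.00096 + 0.23424 = 0.2352
Then overall,
P(D) = 0.1·0.06784 + 0.62·0.22962 + 0.28·0.2352
      = 0.006784 + 0.1423644 + 0.065856 = 0.2150044

P(D) ≈ 0.2150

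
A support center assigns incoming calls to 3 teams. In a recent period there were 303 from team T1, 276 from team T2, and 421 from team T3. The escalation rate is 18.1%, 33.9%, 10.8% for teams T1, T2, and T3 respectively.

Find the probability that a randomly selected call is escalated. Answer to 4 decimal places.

Total: 303 + 276 + 421 = 1000.
P(T1) = 303/1000 = 0.303. P(T2) = 276/1000 = 0.276. P(T3) = 421/1000 = 0.421.
Using total probability over the partition,
P(E) = P(E|T1)·P(T1) + P(E|T2)·P(T2) + P(E|T3)·P(T3)
      = 0.181·0.303 + 0.339·0.276 + 0.108·0.421
      = 0.054843 + 0.093564 + 0.045468 = 0.193875

P(E) ≈ 0.1939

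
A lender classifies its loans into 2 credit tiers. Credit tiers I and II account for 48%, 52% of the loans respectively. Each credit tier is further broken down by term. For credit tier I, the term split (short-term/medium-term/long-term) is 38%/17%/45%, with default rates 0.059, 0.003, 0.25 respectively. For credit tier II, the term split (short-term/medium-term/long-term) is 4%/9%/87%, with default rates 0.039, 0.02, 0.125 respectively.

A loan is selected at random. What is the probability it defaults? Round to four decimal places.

P(D|I) = 0.38·0.059 + 0.17·0.003 + 0.45·0.25 = 0.02242 + 0.00051 + 0.1125 = 0.13543
P(D|II) = 0.04·0.039 + 0.09·0.02 + 0.87·0.125 = 0.00156 + 0.0018 + 0.10875 = 0.11211
By total probability over the outer partition,
P(D) = 0.48·0.13543 + 0.52·0.11211
      = 0.0650064 + 0.0582972 = 0.1233036

0.1233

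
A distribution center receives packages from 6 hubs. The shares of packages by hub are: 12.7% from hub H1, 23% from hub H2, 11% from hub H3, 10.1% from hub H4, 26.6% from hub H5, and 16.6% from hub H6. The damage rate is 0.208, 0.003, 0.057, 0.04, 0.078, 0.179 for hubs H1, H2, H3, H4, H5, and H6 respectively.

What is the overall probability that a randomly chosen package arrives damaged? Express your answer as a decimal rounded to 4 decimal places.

P(D) ≈ 0.0879

P(D) = P(D|H1)·P(H1) + P(D|H2)·P(H2) + P(D|H3)·P(H3) + P(D|H4)·P(H4) + P(D|H5)·P(H5) + P(D|H6)·P(H6)
      = 0.208·0.127 + 0.003·0.23 + 0.057·0.11 + 0.04·0.101 + 0.078·0.266 + 0.179·0.166
      = 0.026416 + 0.00069 + 0.00627 + 0.00404 + 0.020748 + 0.029714 = 0.087878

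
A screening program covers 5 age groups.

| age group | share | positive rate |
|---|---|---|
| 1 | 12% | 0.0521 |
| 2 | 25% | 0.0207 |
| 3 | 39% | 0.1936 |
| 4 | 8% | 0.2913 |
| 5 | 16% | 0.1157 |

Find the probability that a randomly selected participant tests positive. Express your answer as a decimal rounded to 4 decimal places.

0.1287

P(T) = P(T|1)·P(1) + P(T|2)·P(2) + P(T|3)·P(3) + P(T|4)·P(4) + P(T|5)·P(5)
      = 0.0521·0.12 + 0.0207·0.25 + 0.1936·0.39 + 0.2913·0.08 + 0.1157·0.16
      = 0.006252 + 0.005175 + 0.075504 + 0.023304 + 0.018512 = 0.128747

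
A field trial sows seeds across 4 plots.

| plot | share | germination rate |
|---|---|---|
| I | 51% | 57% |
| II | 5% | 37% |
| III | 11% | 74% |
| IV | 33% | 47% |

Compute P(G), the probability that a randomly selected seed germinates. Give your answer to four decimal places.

Summing over the partition,
P(G) = P(G|I)·P(I) + P(G|II)·P(II) + P(G|III)·P(III) + P(G|IV)·P(IV)
      = 0.57·0.51 + 0.37·0.05 + 0.74·0.11 + 0.47·0.33
      = 0.2907 + 0.0185 + 0.0814 + 0.1551 = 0.5457

0.5457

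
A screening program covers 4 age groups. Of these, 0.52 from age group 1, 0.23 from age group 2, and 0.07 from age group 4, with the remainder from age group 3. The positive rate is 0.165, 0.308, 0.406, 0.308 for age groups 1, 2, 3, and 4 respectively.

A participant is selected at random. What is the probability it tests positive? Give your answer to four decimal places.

P(3) = 1 − (0.52 + 0.23 + 0.07) = 0.18.
P(T) = P(T|1)·P(1) + P(T|2)·P(2) + P(T|3)·P(3) + P(T|4)·P(4)
      = 0.165·0.52 + 0.308·0.23 + 0.406·0.18 + 0.308·0.07
      = 0.0858 + 0.07084 + 0.07308 + 0.02156 = 0.25128

0.2513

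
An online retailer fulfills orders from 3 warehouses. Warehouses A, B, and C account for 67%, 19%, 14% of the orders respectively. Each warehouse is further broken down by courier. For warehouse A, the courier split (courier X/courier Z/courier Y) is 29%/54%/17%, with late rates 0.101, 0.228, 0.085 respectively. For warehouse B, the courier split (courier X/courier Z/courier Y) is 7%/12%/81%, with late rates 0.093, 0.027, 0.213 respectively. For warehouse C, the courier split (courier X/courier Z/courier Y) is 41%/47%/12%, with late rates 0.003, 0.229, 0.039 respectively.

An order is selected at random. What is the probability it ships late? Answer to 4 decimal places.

0.1623

P(L|A) = 0.29·0.101 + 0.54·0.228 + 0.17·0.085 = 0.02929 + 0.12312 + 0.01445 = 0.16686
P(L|B) = 0.07·0.093 + 0.12·0.027 + 0.81·0.213 = 0.00651 + 0.00324 + 0.17253 = 0.18228
P(L|C) = 0.41·0.003 + 0.47·0.229 + 0.12·0.039 = 0.00123 + 0.10763 + 0.00468 = 0.11354
Then overall,
P(L) = 0.67·0.16686 + 0.19·0.18228 + 0.14·0.11354
      = 0.1117962 + 0.0346332 + 0.0158956 = 0.162325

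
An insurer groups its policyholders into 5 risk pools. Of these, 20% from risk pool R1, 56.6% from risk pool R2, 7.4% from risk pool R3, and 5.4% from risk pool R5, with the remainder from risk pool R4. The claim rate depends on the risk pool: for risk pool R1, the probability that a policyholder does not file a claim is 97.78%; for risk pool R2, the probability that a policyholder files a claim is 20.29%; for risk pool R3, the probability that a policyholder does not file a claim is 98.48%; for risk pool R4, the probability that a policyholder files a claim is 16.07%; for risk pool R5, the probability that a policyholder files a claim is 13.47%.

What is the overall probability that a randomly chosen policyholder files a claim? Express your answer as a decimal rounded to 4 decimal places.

P(C) ≈ 0.1447

P(R4) = 1 − (0.2 + 0.566 + 0.074 + 0.054) = 0.106.
P(C|R1) = 1 − 0.9778 = 0.0222.
P(C|R3) = 1 − 0.9848 = 0.0152.
By the law of total probability,
P(C) = P(C|R1)·P(R1) + P(C|R2)·P(R2) + P(C|R3)·P(R3) + P(C|R4)·P(R4) + P(C|R5)·P(R5)
      = 0.0222·0.2 + 0.2029·0.566 + 0.0152·0.074 + 0.1607·0.106 + 0.1347·0.054
      = 0.00444 + 0.1148414 + 0.0011248 + 0.0170342 + 0.0072738 = 0.1447142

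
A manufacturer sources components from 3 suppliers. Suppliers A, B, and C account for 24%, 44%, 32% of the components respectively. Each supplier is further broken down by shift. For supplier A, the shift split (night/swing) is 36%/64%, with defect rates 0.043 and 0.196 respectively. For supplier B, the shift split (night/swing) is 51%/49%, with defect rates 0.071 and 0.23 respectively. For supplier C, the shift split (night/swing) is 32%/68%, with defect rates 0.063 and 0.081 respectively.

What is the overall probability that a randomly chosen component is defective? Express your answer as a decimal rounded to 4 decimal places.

P(D|A) = 0.36·0.043 + 0.64·0.196 = 0.01548 + 0.12544 = 0.14092
P(D|B) = 0.51·0.071 + 0.49·0.23 = 0.03621 + 0.1127 = 0.14891
P(D|C) = 0.32·0.063 + 0.68·0.081 = 0.02016 + 0.05508 = 0.07524
Then overall,
P(D) = 0.24·0.14092 + 0.44·0.14891 + 0.32·0.07524
      = 0.0338208 + 0.0655204 + 0.0240768 = 0.123418

0.1234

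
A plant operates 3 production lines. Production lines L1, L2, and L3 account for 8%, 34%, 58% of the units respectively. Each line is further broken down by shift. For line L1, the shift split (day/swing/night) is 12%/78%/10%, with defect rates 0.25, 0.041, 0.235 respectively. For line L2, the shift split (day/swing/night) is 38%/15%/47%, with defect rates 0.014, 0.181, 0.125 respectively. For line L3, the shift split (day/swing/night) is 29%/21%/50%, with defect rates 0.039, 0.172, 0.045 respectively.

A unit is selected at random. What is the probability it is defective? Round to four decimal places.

P(D) ≈ 0.0784

P(D|L1) = 0.12·0.25 + 0.78·0.041 + 0.1·0.235 = 0.03 + 0.03198 + 0.0235 = 0.08548
P(D|L2) = 0.38·0.014 + 0.15·0.181 + 0.47·0.125 = 0.00532 + 0.02715 + 0.05875 = 0.09122
P(D|L3) = 0.29·0.039 + 0.21·0.172 + 0.5·0.045 = 0.01131 + 0.03612 + 0.0225 = 0.06993
By total probability over the outer partition,
P(D) = 0.08·0.08548 + 0.34·0.09122 + 0.58·0.06993
      = 0.0068384 + 0.0310148 + 0.0405594 = 0.0784126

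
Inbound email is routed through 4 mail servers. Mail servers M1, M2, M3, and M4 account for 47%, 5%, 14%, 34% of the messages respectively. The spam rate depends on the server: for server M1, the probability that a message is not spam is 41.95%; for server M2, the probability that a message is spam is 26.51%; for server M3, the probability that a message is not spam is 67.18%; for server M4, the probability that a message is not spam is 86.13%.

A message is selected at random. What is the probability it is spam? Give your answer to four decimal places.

P(S|M1) = 1 − 0.4195 = 0.5805.
P(S|M3) = 1 − 0.6718 = 0.3282.
P(S|M4) = 1 − 0.8613 = 0.1387.
P(S) = P(S|M1)·P(M1) + P(S|M2)·P(M2) + P(S|M3)·P(M3) + P(S|M4)·P(M4)
      = 0.5805·0.47 + 0.2651·0.05 + 0.3282·0.14 + 0.1387·0.34
      = 0.272835 + 0.013255 + 0.045948 + 0.047158 = 0.379196

0.3792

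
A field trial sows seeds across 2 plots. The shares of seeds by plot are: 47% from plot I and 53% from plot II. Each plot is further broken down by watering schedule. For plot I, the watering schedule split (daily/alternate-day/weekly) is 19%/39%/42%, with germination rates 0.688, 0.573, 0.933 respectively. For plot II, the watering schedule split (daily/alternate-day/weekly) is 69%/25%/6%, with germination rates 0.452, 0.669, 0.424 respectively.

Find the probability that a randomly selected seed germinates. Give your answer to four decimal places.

0.6181

P(G|I) = 0.19·0.688 + 0.39·0.573 + 0.42·0.933 = 0.13072 + 0.22347 + 0.39186 = 0.74605
P(G|II) = 0.69·0.452 + 0.25·0.669 + 0.06·0.424 = 0.31188 + 0.16725 + 0.02544 = 0.50457
By total probability over the outer partition,
P(G) = 0.47·0.74605 + 0.53·0.50457
      = 0.3506435 + 0.2674221 = 0.6180656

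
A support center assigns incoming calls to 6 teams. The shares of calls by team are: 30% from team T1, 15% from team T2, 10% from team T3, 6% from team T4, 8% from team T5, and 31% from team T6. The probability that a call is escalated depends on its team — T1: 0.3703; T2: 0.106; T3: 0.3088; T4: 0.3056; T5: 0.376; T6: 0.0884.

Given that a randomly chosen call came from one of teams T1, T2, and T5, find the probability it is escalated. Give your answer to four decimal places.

0.2964

Let S = {T1, T2, T5}.
P(S) = 0.3 + 0.15 + 0.08 = 0.53.
P(E ∩ S) = 0.3703·0.3 + 0.106·0.15 + 0.376·0.08 = 0.11109 + 0.0159 + 0.03008 = 0.15707.
P(E | S) = 0.15707 / 0.53 = 0.296358…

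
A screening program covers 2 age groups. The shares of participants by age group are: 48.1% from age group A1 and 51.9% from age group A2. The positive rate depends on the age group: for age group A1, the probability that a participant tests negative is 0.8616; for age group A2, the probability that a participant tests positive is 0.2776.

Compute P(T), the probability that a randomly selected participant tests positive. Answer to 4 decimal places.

P(T|A1) = 1 − 0.8616 = 0.1384.
Using total probability over the partition,
P(T) = P(T|A1)·P(A1) + P(T|A2)·P(A2)
      = 0.1384·0.481 + 0.2776·0.519
      = 0.0665704 + 0.1440744 = 0.2106448

0.2106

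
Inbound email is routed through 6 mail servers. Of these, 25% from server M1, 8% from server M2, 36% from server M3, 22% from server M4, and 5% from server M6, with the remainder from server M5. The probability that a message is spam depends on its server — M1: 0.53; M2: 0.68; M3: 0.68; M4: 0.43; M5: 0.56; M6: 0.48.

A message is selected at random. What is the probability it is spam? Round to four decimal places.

P(M5) = 1 − (0.25 + 0.08 + 0.36 + 0.22 + 0.05) = 0.04.
Using total probability over the partition,
P(S) = P(S|M1)·P(M1) + P(S|M2)·P(M2) + P(S|M3)·P(M3) + P(S|M4)·P(M4) + P(S|M5)·P(M5) + P(S|M6)·P(M6)
      = 0.53·0.25 + 0.68·0.08 + 0.68·0.36 + 0.43·0.22 + 0.56·0.04 + 0.48·0.05
      = 0.1325 + 0.0544 + 0.2448 + 0.0946 + 0.0224 + 0.024 = 0.5727

P(S) ≈ 0.5727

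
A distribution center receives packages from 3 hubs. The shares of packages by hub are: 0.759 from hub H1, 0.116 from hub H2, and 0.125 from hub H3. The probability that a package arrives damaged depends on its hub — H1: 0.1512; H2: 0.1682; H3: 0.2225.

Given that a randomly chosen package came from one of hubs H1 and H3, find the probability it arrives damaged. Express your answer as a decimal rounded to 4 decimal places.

0.1613

Let S = {H1, H3}.
P(S) = 0.759 + 0.125 = 0.884.
P(D ∩ S) = 0.1512·0.759 + 0.2225·0.125 = 0.1147608 + 0.0278125 = 0.1425733.
P(D | S) = 0.1425733 / 0.884 = 0.161282…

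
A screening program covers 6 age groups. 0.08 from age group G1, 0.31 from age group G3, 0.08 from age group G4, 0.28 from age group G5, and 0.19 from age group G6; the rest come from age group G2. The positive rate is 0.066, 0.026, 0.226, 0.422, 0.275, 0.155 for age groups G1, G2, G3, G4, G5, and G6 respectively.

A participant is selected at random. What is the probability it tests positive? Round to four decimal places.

P(T) ≈ 0.2171

P(G2) = 1 − (0.08 + 0.31 + 0.08 + 0.28 + 0.19) = 0.06.
By the law of total probability,
P(T) = P(T|G1)·P(G1) + P(T|G2)·P(G2) + P(T|G3)·P(G3) + P(T|G4)·P(G4) + P(T|G5)·P(G5) + P(T|G6)·P(G6)
      = 0.066·0.08 + 0.026·0.06 + 0.226·0.31 + 0.422·0.08 + 0.275·0.28 + 0.155·0.19
      = 0.00528 + 0.00156 + 0.07006 + 0.03376 + 0.077 + 0.02945 = 0.21711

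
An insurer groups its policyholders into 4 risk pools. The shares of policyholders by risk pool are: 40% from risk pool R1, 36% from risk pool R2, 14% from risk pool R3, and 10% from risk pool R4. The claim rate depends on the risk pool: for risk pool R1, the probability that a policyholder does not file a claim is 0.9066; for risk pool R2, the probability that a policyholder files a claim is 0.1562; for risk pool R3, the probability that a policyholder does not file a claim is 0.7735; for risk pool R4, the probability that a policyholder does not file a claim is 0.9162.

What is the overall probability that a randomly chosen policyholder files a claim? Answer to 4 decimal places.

P(C|R1) = 1 − 0.9066 = 0.0934.
P(C|R3) = 1 − 0.7735 = 0.2265.
P(C|R4) = 1 − 0.9162 = 0.0838.
P(C) = P(C|R1)·P(R1) + P(C|R2)·P(R2) + P(C|R3)·P(R3) + P(C|R4)·P(R4)
      = 0.0934·0.4 + 0.1562·0.36 + 0.2265·0.14 + 0.0838·0.1
      = 0.03736 + 0.056232 + 0.03171 + 0.00838 = 0.133682

0.1337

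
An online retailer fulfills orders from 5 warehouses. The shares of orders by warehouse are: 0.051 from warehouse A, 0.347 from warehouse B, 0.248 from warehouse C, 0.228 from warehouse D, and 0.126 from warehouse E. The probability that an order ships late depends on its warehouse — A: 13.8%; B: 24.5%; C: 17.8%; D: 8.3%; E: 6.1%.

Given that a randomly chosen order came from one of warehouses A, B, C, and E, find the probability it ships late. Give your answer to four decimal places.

Let S = {A, B, C, E}.
P(S) = 0.051 + 0.347 + 0.248 + 0.126 = 0.772.
P(L ∩ S) = 0.138·0.051 + 0.245·0.347 + 0.178·0.248 + 0.061·0.126 = 0.007038 + 0.085015 + 0.044144 + 0.007686 = 0.143883.
P(L | S) = 0.143883 / 0.772 = 0.186377…

P(L|S) ≈ 0.1864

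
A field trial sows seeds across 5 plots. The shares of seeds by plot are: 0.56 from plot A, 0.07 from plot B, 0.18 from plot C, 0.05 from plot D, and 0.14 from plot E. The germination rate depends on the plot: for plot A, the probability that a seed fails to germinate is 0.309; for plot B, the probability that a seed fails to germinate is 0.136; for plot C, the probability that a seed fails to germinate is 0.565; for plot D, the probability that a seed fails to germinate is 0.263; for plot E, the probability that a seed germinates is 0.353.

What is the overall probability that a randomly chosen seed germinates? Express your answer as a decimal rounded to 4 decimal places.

P(G|A) = 1 − 0.309 = 0.691.
P(G|B) = 1 − 0.136 = 0.864.
P(G|C) = 1 − 0.565 = 0.435.
P(G|D) = 1 − 0.263 = 0.737.
Using total probability over the partition,
P(G) = P(G|A)·P(A) + P(G|B)·P(B) + P(G|C)·P(C) + P(G|D)·P(D) + P(G|E)·P(E)
      = 0.691·0.56 + 0.864·0.07 + 0.435·0.18 + 0.737·0.05 + 0.353·0.14
      = 0.38696 + 0.06048 + 0.0783 + 0.03685 + 0.04942 = 0.61201

0.6120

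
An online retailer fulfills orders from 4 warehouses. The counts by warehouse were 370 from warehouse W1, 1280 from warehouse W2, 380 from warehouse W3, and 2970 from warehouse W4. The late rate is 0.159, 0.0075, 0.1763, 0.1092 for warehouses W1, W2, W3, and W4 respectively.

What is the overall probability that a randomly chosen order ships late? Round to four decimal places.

Total: 370 + 1280 + 380 + 2970 = 5000.
P(W1) = 370/5000 = 0.074. P(W2) = 1280/5000 = 0.256. P(W3) = 380/5000 = 0.076. P(W4) = 2970/5000 = 0.594.
Summing over the partition,
P(L) = P(L|W1)·P(W1) + P(L|W2)·P(W2) + P(L|W3)·P(W3) + P(L|W4)·P(W4)
      = 0.159·0.074 + 0.0075·0.256 + 0.1763·0.076 + 0.1092·0.594
      = 0.011766 + 0.00192 + 0.0133988 + 0.0648648 = 0.0919496

0.0919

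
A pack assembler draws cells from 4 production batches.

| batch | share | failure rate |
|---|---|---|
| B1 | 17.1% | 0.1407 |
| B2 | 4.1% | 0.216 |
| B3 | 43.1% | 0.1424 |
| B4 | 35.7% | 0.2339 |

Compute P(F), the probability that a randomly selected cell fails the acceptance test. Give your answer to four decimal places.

P(F) = P(F|B1)·P(B1) + P(F|B2)·P(B2) + P(F|B3)·P(B3) + P(F|B4)·P(B4)
      = 0.1407·0.171 + 0.216·0.041 + 0.1424·0.431 + 0.2339·0.357
      = 0.0240597 + 0.008856 + 0.0613744 + 0.0835023 = 0.1777924

P(F) ≈ 0.1778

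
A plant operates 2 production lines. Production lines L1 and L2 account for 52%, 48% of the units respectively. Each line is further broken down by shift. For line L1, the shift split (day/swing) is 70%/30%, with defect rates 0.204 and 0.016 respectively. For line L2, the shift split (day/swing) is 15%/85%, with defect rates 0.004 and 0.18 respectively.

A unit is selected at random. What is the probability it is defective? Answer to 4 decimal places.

P(D) ≈ 0.1505

P(D|L1) = 0.7·0.204 + 0.3·0.016 = 0.1428 + 0.0048 = 0.1476
P(D|L2) = 0.15·0.004 + 0.85·0.18 = 0.0006 + 0.153 = 0.1536
By total probability over the outer partition,
P(D) = 0.52·0.1476 + 0.48·0.1536
      = 0.076752 + 0.073728 = 0.15048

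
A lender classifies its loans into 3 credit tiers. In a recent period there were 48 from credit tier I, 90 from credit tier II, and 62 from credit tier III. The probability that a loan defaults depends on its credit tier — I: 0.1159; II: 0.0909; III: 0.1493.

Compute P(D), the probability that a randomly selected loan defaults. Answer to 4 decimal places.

P(D) ≈ 0.1150

Total: 48 + 90 + 62 = 200.
P(I) = 48/200 = 0.24. P(II) = 90/200 = 0.45. P(III) = 62/200 = 0.31.
P(D) = P(D|I)·P(I) + P(D|II)·P(II) + P(D|III)·P(III)
      = 0.1159·0.24 + 0.0909·0.45 + 0.1493·0.31
      = 0.027816 + 0.040905 + 0.046283 = 0.115004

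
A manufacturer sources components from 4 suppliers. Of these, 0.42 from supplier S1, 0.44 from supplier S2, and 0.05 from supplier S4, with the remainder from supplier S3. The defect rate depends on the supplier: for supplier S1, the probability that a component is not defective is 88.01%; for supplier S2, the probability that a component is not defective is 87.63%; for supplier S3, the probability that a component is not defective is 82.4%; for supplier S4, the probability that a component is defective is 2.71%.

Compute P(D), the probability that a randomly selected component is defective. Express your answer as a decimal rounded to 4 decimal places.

0.1220

P(S3) = 1 − (0.42 + 0.44 + 0.05) = 0.09.
P(D|S1) = 1 − 0.8801 = 0.1199.
P(D|S2) = 1 − 0.8763 = 0.1237.
P(D|S3) = 1 − 0.824 = 0.176.
P(D) = P(D|S1)·P(S1) + P(D|S2)·P(S2) + P(D|S3)·P(S3) + P(D|S4)·P(S4)
      = 0.1199·0.42 + 0.1237·0.44 + 0.176·0.09 + 0.0271·0.05
      = 0.050358 + 0.054428 + 0.01584 + 0.001355 = 0.121981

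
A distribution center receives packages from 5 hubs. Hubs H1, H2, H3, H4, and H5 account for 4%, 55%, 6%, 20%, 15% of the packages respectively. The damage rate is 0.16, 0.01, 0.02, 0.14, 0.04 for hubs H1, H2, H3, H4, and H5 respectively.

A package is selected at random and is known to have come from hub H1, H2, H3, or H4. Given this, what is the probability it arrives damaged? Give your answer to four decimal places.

Let S = {H1, H2, H3, H4}.
P(S) = 0.04 + 0.55 + 0.06 + 0.2 = 0.85.
P(D ∩ S) = 0.16·0.04 + 0.01·0.55 + 0.02·0.06 + 0.14·0.2 = 0.0064 + 0.0055 + 0.0012 + 0.028 = 0.0411.
P(D | S) = 0.0411 / 0.85 = 0.048353…

0.0484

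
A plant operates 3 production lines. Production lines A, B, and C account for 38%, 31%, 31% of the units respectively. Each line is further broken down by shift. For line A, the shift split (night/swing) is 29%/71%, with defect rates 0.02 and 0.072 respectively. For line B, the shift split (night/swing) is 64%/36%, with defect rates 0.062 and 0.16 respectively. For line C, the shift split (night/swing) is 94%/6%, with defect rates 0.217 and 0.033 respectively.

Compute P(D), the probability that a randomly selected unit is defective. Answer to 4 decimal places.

P(D|A) = 0.29·0.02 + 0.71·0.072 = 0.0058 + 0.05112 = 0.05692
P(D|B) = 0.64·0.062 + 0.36·0.16 = 0.03968 + 0.0576 = 0.09728
P(D|C) = 0.94·0.217 + 0.06·0.033 = 0.20398 + 0.00198 = 0.20596
By total probability over the outer partition,
P(D) = 0.38·0.05692 + 0.31·0.09728 + 0.31·0.20596
      = 0.0216296 + 0.0301568 + 0.0638476 = 0.115634

0.1156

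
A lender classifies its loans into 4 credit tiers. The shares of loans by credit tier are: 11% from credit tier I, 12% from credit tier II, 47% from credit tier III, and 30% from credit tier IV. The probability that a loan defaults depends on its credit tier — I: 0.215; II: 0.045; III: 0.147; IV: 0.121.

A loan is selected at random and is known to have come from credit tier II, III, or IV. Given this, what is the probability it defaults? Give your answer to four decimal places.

0.1245

Let S = {II, III, IV}.
P(S) = 0.12 + 0.47 + 0.3 = 0.89.
P(D ∩ S) = 0.045·0.12 + 0.147·0.47 + 0.121·0.3 = 0.0054 + 0.06909 + 0.0363 = 0.11079.
P(D | S) = 0.11079 / 0.89 = 0.124483…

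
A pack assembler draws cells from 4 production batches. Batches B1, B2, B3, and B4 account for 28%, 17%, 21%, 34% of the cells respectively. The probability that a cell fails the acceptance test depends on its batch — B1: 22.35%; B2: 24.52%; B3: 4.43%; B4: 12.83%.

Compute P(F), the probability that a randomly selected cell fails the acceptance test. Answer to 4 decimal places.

0.1572

Using total probability over the partition,
P(F) = P(F|B1)·P(B1) + P(F|B2)·P(B2) + P(F|B3)·P(B3) + P(F|B4)·P(B4)
      = 0.2235·0.28 + 0.2452·0.17 + 0.0443·0.21 + 0.1283·0.34
      = 0.06258 + 0.041684 + 0.009303 + 0.043622 = 0.157189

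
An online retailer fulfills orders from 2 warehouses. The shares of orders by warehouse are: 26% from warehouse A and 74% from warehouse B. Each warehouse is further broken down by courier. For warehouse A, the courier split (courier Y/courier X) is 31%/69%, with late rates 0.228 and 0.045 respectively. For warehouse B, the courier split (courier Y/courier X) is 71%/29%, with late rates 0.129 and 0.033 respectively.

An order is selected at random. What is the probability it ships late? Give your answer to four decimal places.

P(L|A) = 0.31·0.228 + 0.69·0.045 = 0.07068 + 0.03105 = 0.10173
P(L|B) = 0.71·0.129 + 0.29·0.033 = 0.09159 + 0.00957 = 0.10116
By total probability over the outer partition,
P(L) = 0.26·0.10173 + 0.74·0.10116
      = 0.0264498 + 0.0748584 = 0.1013082

0.1013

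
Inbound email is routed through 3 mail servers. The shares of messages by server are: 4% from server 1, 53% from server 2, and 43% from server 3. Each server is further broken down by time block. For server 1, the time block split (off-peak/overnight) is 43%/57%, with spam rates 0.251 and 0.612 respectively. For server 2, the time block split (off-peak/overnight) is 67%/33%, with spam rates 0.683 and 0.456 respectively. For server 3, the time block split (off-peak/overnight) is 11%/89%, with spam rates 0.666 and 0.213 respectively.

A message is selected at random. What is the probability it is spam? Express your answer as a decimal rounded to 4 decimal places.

P(S|1) = 0.43·0.251 + 0.57·0.612 = 0.10793 + 0.34884 = 0.45677
P(S|2) = 0.67·0.683 + 0.33·0.456 = 0.45761 + 0.15048 = 0.60809
P(S|3) = 0.11·0.666 + 0.89·0.213 = 0.07326 + 0.18957 = 0.26283
Then overall,
P(S) = 0.04·0.45677 + 0.53·0.60809 + 0.43·0.26283
      = 0.0182708 + 0.3222877 + 0.1130169 = 0.4535754

0.4536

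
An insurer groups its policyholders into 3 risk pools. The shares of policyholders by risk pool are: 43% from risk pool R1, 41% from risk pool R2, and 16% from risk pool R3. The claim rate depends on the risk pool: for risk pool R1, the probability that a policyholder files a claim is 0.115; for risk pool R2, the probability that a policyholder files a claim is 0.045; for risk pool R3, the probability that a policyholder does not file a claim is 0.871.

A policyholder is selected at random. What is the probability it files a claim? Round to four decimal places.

P(C|R3) = 1 − 0.871 = 0.129.
By the law of total probability,
P(C) = P(C|R1)·P(R1) + P(C|R2)·P(R2) + P(C|R3)·P(R3)
      = 0.115·0.43 + 0.045·0.41 + 0.129·0.16
      = 0.04945 + 0.01845 + 0.02064 = 0.08854

P(C) ≈ 0.0885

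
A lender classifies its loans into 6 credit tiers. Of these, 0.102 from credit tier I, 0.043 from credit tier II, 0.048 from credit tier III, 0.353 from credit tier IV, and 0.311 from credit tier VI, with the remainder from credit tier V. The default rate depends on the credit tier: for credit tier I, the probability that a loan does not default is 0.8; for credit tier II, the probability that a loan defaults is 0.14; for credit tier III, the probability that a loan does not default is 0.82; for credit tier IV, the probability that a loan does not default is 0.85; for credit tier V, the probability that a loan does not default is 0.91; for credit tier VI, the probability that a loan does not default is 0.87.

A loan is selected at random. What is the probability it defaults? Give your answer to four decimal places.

P(D) ≈ 0.1413

P(V) = 1 − (0.102 + 0.043 + 0.048 + 0.353 + 0.311) = 0.143.
P(D|I) = 1 − 0.8 = 0.2.
P(D|III) = 1 − 0.82 = 0.18.
P(D|IV) = 1 − 0.85 = 0.15.
P(D|V) = 1 − 0.91 = 0.09.
P(D|VI) = 1 − 0.87 = 0.13.
By the law of total probability,
P(D) = P(D|I)·P(I) + P(D|II)·P(II) + P(D|III)·P(III) + P(D|IV)·P(IV) + P(D|V)·P(V) + P(D|VI)·P(VI)
      = 0.2·0.102 + 0.14·0.043 + 0.18·0.048 + 0.15·0.353 + 0.09·0.143 + 0.13·0.311
      = 0.0204 + 0.00602 + 0.00864 + 0.05295 + 0.01287 + 0.04043 = 0.14131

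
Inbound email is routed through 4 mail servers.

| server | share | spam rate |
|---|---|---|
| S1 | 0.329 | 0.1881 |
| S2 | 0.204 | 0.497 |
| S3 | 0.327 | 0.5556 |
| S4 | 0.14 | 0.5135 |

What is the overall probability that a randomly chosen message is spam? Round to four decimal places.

P(S) ≈ 0.4168

P(S) = P(S|S1)·P(S1) + P(S|S2)·P(S2) + P(S|S3)·P(S3) + P(S|S4)·P(S4)
      = 0.1881·0.329 + 0.497·0.204 + 0.5556·0.327 + 0.5135·0.14
      = 0.0618849 + 0.101388 + 0.1816812 + 0.07189 = 0.4168441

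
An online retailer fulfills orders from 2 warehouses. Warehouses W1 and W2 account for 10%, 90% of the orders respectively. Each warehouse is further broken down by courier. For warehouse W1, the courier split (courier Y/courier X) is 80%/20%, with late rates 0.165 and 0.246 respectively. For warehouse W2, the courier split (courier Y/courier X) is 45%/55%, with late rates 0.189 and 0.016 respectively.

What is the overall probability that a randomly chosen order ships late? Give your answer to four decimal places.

P(L) ≈ 0.1026

P(L|W1) = 0.8·0.165 + 0.2·0.246 = 0.132 + 0.0492 = 0.1812
P(L|W2) = 0.45·0.189 + 0.55·0.016 = 0.08505 + 0.0088 = 0.09385
Then overall,
P(L) = 0.1·0.1812 + 0.9·0.09385
      = 0.01812 + 0.084465 = 0.102585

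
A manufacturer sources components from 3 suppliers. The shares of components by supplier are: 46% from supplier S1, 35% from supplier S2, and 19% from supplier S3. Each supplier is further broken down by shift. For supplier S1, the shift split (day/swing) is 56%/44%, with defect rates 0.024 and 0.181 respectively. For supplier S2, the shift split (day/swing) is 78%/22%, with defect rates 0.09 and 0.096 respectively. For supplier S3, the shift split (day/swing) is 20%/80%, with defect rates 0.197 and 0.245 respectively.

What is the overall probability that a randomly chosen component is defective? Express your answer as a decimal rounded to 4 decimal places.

0.1195

P(D|S1) = 0.56·0.024 + 0.44·0.181 = 0.01344 + 0.07964 = 0.09308
P(D|S2) = 0.78·0.09 + 0.22·0.096 = 0.0702 + 0.02112 = 0.09132
P(D|S3) = 0.2·0.197 + 0.8·0.245 = 0.0394 + 0.196 = 0.2354
Then overall,
P(D) = 0.46·0.09308 + 0.35·0.09132 + 0.19·0.2354
      = 0.0428168 + 0.031962 + 0.044726 = 0.1195048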